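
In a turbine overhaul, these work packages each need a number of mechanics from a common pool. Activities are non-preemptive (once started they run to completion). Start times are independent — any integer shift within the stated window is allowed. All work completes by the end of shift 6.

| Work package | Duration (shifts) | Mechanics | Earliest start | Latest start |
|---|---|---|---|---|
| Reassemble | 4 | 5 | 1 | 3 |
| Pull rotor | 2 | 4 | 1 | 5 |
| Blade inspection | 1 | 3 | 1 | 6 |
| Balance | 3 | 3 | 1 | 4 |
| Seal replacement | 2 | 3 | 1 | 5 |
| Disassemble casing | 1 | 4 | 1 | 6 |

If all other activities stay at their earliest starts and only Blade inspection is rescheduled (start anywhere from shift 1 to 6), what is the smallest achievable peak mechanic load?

19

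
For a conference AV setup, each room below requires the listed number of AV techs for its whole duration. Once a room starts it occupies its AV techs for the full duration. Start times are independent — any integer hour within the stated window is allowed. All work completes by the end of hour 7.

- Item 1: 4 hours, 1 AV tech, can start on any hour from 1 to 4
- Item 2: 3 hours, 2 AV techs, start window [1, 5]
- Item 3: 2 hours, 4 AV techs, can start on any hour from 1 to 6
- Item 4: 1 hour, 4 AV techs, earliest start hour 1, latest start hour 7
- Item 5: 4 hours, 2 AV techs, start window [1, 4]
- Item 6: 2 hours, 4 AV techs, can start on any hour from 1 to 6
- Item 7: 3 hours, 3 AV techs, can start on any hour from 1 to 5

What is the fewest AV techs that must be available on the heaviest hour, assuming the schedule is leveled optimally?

8

Early-start (Item 1@1, Item 2@1, Item 3@1, Item 4@1, Item 5@1, Item 6@1, Item 7@1) gives peak 20: h1:20  h2:16  h3:8  h4:3  h5:0  h6:0  h7:0.
Shift Item 4→7, Item 5→3, Item 6→6, Item 7→3.
Schedule Item 1@1, Item 2@1, Item 3@1, Item 4@7, Item 5@3, Item 6@6, Item 7@3: h1:7  h2:7  h3:8  h4:6  h5:5  h6:6  h7:8 — peak 8.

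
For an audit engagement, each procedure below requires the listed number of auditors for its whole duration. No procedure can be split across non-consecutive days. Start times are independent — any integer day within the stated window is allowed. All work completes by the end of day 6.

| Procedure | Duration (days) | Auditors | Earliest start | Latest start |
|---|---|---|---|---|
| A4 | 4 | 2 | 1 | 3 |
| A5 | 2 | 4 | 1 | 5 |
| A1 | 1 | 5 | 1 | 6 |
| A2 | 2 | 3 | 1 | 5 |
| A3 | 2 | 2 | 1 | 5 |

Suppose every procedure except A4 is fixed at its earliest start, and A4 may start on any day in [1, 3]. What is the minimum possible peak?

A4@1: d1:16  d2:11  d3:2  d4:2  d5:0  d6:0 → peak 16
A4@2: d1:14  d2:11  d3:2  d4:2  d5:2  d6:0 → peak 14
A4@3: d1:14  d2:9  d3:2  d4:2  d5:2  d6:2 → peak 14
Best is A4@2, peak 14.

14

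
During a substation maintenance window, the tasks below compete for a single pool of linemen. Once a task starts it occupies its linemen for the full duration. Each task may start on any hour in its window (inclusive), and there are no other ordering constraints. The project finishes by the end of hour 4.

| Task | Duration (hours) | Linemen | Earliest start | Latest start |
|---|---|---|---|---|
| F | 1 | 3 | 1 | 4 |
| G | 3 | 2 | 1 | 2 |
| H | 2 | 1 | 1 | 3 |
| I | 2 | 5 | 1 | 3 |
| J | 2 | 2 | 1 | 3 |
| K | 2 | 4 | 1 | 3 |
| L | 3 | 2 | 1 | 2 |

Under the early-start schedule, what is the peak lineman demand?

Early-start schedule: F@1, G@1, H@1, I@1, J@1, K@1, L@1.
Load per hour: hour 1: 19, hour 2: 16, hour 3: 4, hour 4: 0.
Peak is 19.

19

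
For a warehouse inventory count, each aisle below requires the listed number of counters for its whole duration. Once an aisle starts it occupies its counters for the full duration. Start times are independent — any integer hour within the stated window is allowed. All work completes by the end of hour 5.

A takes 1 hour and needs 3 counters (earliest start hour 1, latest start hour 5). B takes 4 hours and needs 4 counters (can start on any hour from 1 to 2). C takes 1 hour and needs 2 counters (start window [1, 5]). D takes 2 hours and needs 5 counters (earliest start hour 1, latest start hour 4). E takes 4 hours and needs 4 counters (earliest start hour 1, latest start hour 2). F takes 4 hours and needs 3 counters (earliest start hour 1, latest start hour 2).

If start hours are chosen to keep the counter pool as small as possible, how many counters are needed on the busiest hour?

Early-start (A@1, B@1, C@1, D@1, E@1, F@1) gives peak 21: h1:21  h2:16  h3:11  h4:11  h5:0.
Shift E→2, F→2.
Schedule A@1, B@1, C@1, D@1, E@2, F@2: h1:14  h2:16  h3:11  h4:11  h5:7 — peak 16.

16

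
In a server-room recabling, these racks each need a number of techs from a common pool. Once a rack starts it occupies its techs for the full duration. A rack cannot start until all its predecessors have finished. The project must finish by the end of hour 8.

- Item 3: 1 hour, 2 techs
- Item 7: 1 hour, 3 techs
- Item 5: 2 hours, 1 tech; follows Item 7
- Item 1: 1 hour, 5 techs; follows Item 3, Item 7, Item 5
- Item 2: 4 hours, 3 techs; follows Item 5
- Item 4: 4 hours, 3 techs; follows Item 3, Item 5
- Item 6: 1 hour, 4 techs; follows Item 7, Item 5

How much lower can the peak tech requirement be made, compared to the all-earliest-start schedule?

7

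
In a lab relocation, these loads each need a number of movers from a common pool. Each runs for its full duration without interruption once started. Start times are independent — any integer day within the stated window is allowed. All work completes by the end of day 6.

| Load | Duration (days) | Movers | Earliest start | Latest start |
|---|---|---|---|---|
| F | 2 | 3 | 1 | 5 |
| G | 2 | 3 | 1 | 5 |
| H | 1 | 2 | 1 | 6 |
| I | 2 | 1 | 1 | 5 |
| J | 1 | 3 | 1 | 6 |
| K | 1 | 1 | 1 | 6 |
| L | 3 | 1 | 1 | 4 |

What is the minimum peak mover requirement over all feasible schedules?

Early-start (F@1, G@1, H@1, I@1, J@1, K@1, L@1) gives peak 14: d1:14  d2:8  d3:1  d4:0  d5:0  d6:0.
Shift G→3, H→5, J→6, K→3, L→4.
Schedule F@1, G@3, H@5, I@1, J@6, K@3, L@4: d1:4  d2:4  d3:4  d4:4  d5:3  d6:4 — peak 4.
Total mover-days = 23 over 6 days ⇒ peak ≥ ⌈23/6⌉ = 4, so 4 is optimal.

4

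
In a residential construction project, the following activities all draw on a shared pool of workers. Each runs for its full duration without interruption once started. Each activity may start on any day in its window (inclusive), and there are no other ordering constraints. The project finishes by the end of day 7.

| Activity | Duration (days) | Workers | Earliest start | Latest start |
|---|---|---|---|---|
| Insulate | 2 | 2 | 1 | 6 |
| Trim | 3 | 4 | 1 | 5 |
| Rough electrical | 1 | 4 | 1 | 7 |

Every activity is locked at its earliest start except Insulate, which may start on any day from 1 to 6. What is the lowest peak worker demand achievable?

8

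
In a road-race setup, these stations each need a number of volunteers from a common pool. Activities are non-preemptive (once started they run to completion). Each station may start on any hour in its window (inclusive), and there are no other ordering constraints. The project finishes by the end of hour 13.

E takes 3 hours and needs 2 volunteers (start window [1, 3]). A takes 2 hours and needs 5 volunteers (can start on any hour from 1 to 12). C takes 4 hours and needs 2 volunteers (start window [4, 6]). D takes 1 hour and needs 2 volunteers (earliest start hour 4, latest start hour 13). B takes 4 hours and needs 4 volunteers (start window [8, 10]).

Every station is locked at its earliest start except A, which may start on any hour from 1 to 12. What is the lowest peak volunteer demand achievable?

5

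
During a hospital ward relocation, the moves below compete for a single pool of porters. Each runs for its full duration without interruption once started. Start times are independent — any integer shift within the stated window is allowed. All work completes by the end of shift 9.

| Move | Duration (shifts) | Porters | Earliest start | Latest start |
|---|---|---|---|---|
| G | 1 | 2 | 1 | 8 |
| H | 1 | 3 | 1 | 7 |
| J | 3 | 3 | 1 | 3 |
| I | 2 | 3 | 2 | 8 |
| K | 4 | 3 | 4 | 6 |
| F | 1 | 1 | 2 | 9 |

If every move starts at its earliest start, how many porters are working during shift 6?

3

At early start, shift 6 has: K.
Demand: 3 = 3.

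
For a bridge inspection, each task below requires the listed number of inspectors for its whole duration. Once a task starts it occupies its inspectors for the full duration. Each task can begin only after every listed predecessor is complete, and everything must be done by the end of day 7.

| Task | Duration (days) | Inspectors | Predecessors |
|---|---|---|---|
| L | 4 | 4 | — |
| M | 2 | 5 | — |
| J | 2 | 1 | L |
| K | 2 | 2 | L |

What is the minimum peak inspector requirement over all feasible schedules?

8

Early-start (L@1, M@1, J@5, K@5) gives peak 9: d1:9  d2:9  d3:4  d4:4  d5:3  d6:3  d7:0.
Shift M→5.
Schedule L@1, M@5, J@5, K@5: d1:4  d2:4  d3:4  d4:4  d5:8  d6:8  d7:0 — peak 8.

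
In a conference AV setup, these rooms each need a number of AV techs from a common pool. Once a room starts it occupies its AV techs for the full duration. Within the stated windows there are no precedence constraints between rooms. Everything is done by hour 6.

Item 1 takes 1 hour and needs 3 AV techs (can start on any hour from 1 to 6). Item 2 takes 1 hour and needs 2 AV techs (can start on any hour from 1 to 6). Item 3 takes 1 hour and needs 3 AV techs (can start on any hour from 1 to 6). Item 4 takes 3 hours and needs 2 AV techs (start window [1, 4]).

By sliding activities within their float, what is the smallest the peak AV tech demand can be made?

3

Early-start (Item 1@1, Item 2@1, Item 3@1, Item 4@1) gives peak 10: h1:10  h2:2  h3:2  h4:0  h5:0  h6:0.
Shift Item 2→2, Item 3→3, Item 4→4.
Schedule Item 1@1, Item 2@2, Item 3@3, Item 4@4: h1:3  h2:2  h3:3  h4:2  h5:2  h6:2 — peak 3.
Total AV tech-hours = 14 over 6 hours ⇒ peak ≥ ⌈14/6⌉ = 3, so 3 is optimal.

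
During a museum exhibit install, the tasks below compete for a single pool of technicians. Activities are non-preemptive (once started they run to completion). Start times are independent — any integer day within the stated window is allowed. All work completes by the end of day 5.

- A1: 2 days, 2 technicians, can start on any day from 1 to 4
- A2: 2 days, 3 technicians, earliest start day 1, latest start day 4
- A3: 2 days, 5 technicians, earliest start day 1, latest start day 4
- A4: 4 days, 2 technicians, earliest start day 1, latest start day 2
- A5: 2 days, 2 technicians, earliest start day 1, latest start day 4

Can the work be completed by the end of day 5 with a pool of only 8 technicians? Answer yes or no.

no

The minimum achievable peak is 9; 8 < 9, so no feasible schedule stays within the cap.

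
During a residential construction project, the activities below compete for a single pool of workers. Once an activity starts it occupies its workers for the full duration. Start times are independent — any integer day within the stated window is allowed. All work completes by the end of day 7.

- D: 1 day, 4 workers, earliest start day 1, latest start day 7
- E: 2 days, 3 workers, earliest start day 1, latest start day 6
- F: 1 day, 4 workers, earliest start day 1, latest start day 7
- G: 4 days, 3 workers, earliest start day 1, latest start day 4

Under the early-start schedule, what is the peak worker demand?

14

Early-start schedule: D@1, E@1, F@1, G@1.
Load per day: day 1: 14, day 2: 6, day 3: 3, day 4: 3, day 5: 0, day 6: 0, day 7: 0.
Peak is 14.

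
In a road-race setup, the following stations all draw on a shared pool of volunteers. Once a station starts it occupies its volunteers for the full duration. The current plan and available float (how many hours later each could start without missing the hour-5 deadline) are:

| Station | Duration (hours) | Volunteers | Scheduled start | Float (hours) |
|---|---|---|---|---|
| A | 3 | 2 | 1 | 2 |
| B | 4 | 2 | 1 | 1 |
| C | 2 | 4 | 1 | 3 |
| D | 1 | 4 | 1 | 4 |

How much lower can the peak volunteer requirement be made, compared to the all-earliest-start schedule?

6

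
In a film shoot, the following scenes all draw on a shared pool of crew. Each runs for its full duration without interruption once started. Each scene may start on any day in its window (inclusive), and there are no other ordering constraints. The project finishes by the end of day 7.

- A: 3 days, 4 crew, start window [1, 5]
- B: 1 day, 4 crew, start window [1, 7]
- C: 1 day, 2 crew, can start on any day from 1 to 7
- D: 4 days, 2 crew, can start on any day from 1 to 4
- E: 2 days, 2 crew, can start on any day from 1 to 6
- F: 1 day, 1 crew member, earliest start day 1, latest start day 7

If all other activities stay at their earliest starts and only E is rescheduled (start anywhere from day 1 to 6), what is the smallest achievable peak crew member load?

E@1: d1:15  d2:8  d3:6  d4:2  d5:0  d6:0  d7:0 → peak 15
E@2: d1:13  d2:8  d3:8  d4:2  d5:0  d6:0  d7:0 → peak 13
E@3: d1:13  d2:6  d3:8  d4:4  d5:0  d6:0  d7:0 → peak 13
E@4: d1:13  d2:6  d3:6  d4:4  d5:2  d6:0  d7:0 → peak 13
E@5: d1:13  d2:6  d3:6  d4:2  d5:2  d6:2  d7:0 → peak 13
E@6: d1:13  d2:6  d3:6  d4:2  d5:0  d6:2  d7:2 → peak 13
Best is E@2, peak 13.

13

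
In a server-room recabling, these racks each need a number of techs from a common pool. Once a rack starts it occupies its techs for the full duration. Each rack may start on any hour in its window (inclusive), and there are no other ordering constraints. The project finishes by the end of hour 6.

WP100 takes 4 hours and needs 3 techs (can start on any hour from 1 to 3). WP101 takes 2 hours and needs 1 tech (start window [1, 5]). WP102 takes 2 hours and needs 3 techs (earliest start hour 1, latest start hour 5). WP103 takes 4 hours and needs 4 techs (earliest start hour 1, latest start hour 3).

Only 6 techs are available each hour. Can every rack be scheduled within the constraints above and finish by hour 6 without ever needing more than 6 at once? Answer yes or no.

The minimum achievable peak is 7; 6 < 7, so no feasible schedule stays within the cap.

no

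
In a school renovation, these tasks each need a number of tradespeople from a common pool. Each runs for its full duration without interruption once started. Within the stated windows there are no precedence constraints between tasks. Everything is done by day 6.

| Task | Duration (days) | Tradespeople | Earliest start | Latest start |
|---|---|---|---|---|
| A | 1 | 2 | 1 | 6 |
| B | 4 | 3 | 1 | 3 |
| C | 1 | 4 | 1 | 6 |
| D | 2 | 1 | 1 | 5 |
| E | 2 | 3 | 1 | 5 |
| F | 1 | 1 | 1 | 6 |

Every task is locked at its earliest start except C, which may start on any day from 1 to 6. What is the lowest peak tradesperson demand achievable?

C@1: d1:14  d2:7  d3:3  d4:3  d5:0  d6:0 → peak 14
C@2: d1:10  d2:11  d3:3  d4:3  d5:0  d6:0 → peak 11
C@3: d1:10  d2:7  d3:7  d4:3  d5:0  d6:0 → peak 10
C@4: d1:10  d2:7  d3:3  d4:7  d5:0  d6:0 → peak 10
C@5: d1:10  d2:7  d3:3  d4:3  d5:4  d6:0 → peak 10
C@6: d1:10  d2:7  d3:3  d4:3  d5:0  d6:4 → peak 10
Best is C@3, peak 10.

10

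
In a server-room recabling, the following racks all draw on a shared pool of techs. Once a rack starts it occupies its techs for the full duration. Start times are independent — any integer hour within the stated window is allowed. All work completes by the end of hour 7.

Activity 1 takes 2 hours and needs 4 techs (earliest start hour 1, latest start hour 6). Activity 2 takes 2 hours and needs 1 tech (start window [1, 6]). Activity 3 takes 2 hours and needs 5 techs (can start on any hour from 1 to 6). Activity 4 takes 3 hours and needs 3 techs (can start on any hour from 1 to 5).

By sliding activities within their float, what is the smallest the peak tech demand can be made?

Early-start (Activity 1@1, Activity 2@1, Activity 3@1, Activity 4@1) gives peak 13: h1:13  h2:13  h3:3  h4:0  h5:0  h6:0  h7:0.
Shift Activity 3→3, Activity 4→5.
Schedule Activity 1@1, Activity 2@1, Activity 3@3, Activity 4@5: h1:5  h2:5  h3:5  h4:5  h5:3  h6:3  h7:3 — peak 5.
Total tech-hours = 29 over 7 hours ⇒ peak ≥ ⌈29/7⌉ = 5, so 5 is optimal.

5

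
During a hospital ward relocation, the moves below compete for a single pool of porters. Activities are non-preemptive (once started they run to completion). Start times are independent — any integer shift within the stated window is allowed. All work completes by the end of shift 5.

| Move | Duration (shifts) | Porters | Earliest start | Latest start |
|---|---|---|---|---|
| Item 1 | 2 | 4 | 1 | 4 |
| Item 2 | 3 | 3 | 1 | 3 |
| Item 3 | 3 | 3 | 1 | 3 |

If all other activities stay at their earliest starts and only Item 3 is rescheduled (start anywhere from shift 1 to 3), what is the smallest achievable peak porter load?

7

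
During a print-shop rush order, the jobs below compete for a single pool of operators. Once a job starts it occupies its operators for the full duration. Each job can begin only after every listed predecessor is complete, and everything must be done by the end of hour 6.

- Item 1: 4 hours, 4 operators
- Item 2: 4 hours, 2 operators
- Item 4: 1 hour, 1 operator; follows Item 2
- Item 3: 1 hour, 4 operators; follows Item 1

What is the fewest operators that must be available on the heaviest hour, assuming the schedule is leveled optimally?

6

Schedule Item 1@1, Item 2@1, Item 4@5, Item 3@5: h1:6  h2:6  h3:6  h4:6  h5:5  h6:0 — peak 6.
No arrangement of the 9 feasible schedules does better.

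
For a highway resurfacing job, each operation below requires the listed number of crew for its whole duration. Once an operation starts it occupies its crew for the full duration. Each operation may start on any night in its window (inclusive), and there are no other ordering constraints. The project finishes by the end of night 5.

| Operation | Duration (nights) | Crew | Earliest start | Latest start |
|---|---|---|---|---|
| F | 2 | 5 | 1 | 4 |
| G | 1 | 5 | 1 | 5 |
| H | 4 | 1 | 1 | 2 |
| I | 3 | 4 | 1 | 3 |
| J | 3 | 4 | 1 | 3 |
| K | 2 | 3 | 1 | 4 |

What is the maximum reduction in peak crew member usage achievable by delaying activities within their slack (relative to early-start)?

10

Early-start peak: n1:22  n2:17  n3:9  n4:1  n5:0 ⇒ 22.
Leveled (F@1, G@1, H@1, I@2, J@3, K@3): n1:11  n2:10  n3:12  n4:12  n5:4 ⇒ 12.
Reduction 22 − 12 = 10.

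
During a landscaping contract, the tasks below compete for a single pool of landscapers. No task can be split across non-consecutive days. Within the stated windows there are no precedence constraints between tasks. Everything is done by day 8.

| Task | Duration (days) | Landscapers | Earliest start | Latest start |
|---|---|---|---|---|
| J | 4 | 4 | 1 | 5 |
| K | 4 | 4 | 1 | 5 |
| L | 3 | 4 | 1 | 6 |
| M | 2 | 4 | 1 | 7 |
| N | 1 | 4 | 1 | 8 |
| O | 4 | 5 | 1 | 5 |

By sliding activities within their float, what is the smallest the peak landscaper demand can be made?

12

Early-start (J@1, K@1, L@1, M@1, N@1, O@1) gives peak 25: d1:25  d2:21  d3:17  d4:13  d5:0  d6:0  d7:0  d8:0.
Shift M→4, N→6, O→5.
Schedule J@1, K@1, L@1, M@4, N@6, O@5: d1:12  d2:12  d3:12  d4:12  d5:9  d6:9  d7:5  d8:5 — peak 12.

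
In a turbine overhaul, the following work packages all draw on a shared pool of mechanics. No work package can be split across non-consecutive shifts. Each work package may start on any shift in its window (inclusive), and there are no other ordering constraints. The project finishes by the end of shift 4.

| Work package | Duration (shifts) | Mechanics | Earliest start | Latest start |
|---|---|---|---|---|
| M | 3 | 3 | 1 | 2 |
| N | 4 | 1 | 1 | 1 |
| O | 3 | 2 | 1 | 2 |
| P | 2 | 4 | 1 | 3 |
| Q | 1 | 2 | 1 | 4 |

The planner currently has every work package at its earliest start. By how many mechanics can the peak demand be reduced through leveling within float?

Early-start peak: s1:12  s2:10  s3:6  s4:1 ⇒ 12.
Leveled (M@1, N@1, O@1, P@1, Q@3): s1:10  s2:10  s3:8  s4:1 ⇒ 10.
Reduction 12 − 10 = 2.

2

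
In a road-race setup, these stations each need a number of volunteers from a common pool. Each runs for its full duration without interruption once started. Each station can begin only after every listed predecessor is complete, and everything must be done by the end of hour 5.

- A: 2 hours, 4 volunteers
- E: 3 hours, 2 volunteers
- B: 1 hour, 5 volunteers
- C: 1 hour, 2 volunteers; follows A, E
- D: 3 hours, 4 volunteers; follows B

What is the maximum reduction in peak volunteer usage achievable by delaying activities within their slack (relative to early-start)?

2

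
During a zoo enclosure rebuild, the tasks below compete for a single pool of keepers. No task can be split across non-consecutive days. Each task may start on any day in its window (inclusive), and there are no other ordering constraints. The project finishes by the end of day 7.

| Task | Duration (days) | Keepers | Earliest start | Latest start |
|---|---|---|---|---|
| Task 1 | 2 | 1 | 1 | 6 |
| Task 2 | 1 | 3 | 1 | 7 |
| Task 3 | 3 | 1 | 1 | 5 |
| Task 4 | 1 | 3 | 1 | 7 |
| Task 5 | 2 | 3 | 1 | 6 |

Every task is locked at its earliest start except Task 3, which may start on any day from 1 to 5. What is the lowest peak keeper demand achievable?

10

Task 3@1: d1:11  d2:5  d3:1  d4:0  d5:0  d6:0  d7:0 → peak 11
Task 3@2: d1:10  d2:5  d3:1  d4:1  d5:0  d6:0  d7:0 → peak 10
Task 3@3: d1:10  d2:4  d3:1  d4:1  d5:1  d6:0  d7:0 → peak 10
Task 3@4: d1:10  d2:4  d3:0  d4:1  d5:1  d6:1  d7:0 → peak 10
Task 3@5: d1:10  d2:4  d3:0  d4:0  d5:1  d6:1  d7:1 → peak 10
Best is Task 3@2, peak 10.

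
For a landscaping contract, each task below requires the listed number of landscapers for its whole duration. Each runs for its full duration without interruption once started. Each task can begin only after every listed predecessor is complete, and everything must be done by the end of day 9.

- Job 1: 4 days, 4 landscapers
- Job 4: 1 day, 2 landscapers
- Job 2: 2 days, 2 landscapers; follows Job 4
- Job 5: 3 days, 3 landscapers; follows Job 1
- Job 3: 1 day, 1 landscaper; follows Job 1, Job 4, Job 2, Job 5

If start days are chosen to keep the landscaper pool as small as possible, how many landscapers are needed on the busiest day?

5

Early-start (Job 1@1, Job 4@1, Job 2@2, Job 5@5, Job 3@8) gives peak 6: d1:6  d2:6  d3:6  d4:4  d5:3  d6:3  d7:3  d8:1  d9:0.
Shift Job 4→5, Job 2→6.
Schedule Job 1@1, Job 4@5, Job 2@6, Job 5@5, Job 3@8: d1:4  d2:4  d3:4  d4:4  d5:5  d6:5  d7:5  d8:1  d9:0 — peak 5.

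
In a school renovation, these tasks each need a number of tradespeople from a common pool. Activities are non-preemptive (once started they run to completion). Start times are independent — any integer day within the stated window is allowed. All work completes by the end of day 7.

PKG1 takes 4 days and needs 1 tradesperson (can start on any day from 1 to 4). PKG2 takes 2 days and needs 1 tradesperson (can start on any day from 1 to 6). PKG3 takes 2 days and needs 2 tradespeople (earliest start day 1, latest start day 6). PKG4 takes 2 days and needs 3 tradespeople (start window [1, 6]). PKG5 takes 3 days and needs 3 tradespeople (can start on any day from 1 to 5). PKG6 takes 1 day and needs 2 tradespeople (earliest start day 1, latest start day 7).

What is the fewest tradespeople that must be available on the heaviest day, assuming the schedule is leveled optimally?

4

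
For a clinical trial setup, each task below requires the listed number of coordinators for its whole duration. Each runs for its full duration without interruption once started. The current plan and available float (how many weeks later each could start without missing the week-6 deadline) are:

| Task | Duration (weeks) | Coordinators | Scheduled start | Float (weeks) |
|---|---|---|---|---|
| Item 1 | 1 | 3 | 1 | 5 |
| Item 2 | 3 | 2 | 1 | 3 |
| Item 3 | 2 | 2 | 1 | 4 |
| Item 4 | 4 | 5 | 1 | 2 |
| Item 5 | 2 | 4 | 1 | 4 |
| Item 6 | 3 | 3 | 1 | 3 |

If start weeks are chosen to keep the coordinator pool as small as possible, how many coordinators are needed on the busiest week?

9

Early-start (Item 1@1, Item 2@1, Item 3@1, Item 4@1, Item 5@1, Item 6@1) gives peak 19: w1:19  w2:16  w3:10  w4:5  w5:0  w6:0.
Shift Item 3→2, Item 4→3, Item 6→4.
Schedule Item 1@1, Item 2@1, Item 3@2, Item 4@3, Item 5@1, Item 6@4: w1:9  w2:8  w3:9  w4:8  w5:8  w6:8 — peak 9.
Total coordinator-weeks = 50 over 6 weeks ⇒ peak ≥ ⌈50/6⌉ = 9, so 9 is optimal.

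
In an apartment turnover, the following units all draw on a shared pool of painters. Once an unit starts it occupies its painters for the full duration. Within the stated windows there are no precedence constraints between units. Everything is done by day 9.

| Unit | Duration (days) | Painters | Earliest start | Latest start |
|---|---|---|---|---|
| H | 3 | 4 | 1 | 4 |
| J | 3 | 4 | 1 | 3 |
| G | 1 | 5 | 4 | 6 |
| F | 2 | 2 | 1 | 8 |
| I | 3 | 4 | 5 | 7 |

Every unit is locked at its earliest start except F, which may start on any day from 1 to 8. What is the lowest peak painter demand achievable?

8

F@1: d1:10  d2:10  d3:8  d4:5  d5:4  d6:4  d7:4  d8:0  d9:0 → peak 10
F@2: d1:8  d2:10  d3:10  d4:5  d5:4  d6:4  d7:4  d8:0  d9:0 → peak 10
F@3: d1:8  d2:8  d3:10  d4:7  d5:4  d6:4  d7:4  d8:0  d9:0 → peak 10
F@4: d1:8  d2:8  d3:8  d4:7  d5:6  d6:4  d7:4  d8:0  d9:0 → peak 8
F@5: d1:8  d2:8  d3:8  d4:5  d5:6  d6:6  d7:4  d8:0  d9:0 → peak 8
F@6: d1:8  d2:8  d3:8  d4:5  d5:4  d6:6  d7:6  d8:0  d9:0 → peak 8
F@7: d1:8  d2:8  d3:8  d4:5  d5:4  d6:4  d7:6  d8:2  d9:0 → peak 8
F@8: d1:8  d2:8  d3:8  d4:5  d5:4  d6:4  d7:4  d8:2  d9:2 → peak 8
Best is F@4, peak 8.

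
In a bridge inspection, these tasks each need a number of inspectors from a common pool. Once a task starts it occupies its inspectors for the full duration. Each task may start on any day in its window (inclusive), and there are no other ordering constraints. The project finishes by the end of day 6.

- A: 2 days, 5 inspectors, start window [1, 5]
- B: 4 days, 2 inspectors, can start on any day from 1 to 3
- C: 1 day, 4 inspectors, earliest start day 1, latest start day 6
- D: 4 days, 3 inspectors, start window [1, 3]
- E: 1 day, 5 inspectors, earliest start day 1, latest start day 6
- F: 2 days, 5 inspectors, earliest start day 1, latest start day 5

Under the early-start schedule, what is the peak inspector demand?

Early-start schedule: A@1, B@1, C@1, D@1, E@1, F@1.
Load per day: day 1: 24, day 2: 15, day 3: 5, day 4: 5, day 5: 0, day 6: 0.
Peak is 24.

24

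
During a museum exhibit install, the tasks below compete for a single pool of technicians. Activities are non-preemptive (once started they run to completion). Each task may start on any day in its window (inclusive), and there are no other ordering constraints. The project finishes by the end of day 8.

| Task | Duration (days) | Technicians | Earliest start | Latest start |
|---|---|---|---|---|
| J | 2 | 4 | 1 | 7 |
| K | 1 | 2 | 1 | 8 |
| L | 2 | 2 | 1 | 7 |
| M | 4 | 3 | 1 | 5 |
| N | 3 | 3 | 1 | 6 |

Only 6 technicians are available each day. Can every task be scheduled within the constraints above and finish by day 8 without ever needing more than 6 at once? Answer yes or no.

Schedule J@1, K@1, L@2, M@3, N@4: d1:6  d2:6  d3:5  d4:6  d5:6  d6:6  d7:0  d8:0 — peak 6 ≤ 6.

yes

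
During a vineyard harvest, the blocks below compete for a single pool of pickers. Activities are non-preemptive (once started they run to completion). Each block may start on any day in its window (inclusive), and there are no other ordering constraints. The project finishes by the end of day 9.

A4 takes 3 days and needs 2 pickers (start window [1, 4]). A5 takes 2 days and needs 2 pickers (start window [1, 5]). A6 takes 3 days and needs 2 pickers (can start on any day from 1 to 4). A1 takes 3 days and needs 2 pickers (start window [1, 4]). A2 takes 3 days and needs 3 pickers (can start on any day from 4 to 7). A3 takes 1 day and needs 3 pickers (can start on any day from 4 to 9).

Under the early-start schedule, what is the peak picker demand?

8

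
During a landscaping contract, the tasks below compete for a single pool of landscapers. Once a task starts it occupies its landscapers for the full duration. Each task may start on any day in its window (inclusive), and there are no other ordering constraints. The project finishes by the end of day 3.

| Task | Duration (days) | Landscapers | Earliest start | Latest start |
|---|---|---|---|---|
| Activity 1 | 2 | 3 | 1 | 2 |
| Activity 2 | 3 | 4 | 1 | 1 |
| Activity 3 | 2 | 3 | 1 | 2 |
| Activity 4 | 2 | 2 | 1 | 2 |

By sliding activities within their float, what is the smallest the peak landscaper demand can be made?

Schedule Activity 1@1, Activity 2@1, Activity 3@1, Activity 4@1: d1:12  d2:12  d3:4 — peak 12.
No arrangement of the 8 feasible schedules does better.

12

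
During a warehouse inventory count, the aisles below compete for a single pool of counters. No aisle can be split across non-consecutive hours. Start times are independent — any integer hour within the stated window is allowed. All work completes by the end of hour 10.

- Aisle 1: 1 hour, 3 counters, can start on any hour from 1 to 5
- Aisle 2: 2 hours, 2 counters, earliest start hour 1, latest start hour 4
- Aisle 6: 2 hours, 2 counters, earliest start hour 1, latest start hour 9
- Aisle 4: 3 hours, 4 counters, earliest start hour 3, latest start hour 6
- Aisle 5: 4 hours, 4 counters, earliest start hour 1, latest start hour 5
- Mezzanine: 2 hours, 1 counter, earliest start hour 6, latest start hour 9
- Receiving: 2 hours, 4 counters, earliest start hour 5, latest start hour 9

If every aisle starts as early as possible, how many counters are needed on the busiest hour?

Early-start schedule: Aisle 1@1, Aisle 2@1, Aisle 6@1, Aisle 4@3, Aisle 5@1, Mezzanine@6, Receiving@5.
Load per hour: hour 1: 11, hour 2: 8, hour 3: 8, hour 4: 8, hour 5: 8, hour 6: 5, hour 7: 1, hour 8: 0, hour 9: 0, hour 10: 0.
Peak is 11.

11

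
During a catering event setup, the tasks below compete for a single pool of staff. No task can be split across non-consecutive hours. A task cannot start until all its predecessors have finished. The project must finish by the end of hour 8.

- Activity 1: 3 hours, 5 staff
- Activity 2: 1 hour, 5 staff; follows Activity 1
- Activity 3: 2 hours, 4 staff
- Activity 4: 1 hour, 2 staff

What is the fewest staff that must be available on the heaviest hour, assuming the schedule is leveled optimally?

5

Early-start (Activity 1@1, Activity 2@4, Activity 3@1, Activity 4@1) gives peak 11: h1:11  h2:9  h3:5  h4:5  h5:0  h6:0  h7:0  h8:0.
Shift Activity 3→5, Activity 4→7.
Schedule Activity 1@1, Activity 2@4, Activity 3@5, Activity 4@7: h1:5  h2:5  h3:5  h4:5  h5:4  h6:4  h7:2  h8:0 — peak 5.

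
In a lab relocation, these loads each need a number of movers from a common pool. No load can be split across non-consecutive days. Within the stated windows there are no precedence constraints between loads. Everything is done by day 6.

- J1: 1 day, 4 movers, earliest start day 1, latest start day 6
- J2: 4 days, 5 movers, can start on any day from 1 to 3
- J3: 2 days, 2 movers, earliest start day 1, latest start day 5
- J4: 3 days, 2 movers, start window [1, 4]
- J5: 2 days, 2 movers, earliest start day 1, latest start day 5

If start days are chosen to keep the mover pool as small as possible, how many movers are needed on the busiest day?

Early-start (J1@1, J2@1, J3@1, J4@1, J5@1) gives peak 15: d1:15  d2:11  d3:7  d4:5  d5:0  d6:0.
Shift J2→3, J4→2, J5→5.
Schedule J1@1, J2@3, J3@1, J4@2, J5@5: d1:6  d2:4  d3:7  d4:7  d5:7  d6:7 — peak 7.
Total mover-days = 38 over 6 days ⇒ peak ≥ ⌈38/6⌉ = 7, so 7 is optimal.

7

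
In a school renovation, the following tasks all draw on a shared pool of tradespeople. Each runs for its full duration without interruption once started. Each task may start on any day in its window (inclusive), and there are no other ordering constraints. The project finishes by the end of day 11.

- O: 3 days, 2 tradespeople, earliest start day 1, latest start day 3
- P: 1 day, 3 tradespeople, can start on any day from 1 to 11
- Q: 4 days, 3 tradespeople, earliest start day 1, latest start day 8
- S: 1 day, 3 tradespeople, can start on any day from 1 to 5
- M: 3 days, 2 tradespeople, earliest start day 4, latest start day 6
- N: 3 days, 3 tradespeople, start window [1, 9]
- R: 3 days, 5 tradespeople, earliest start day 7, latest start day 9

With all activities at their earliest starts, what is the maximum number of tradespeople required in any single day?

Early-start schedule: O@1, P@1, Q@1, S@1, M@4, N@1, R@7.
Load per day: day 1: 14, day 2: 8, day 3: 8, day 4: 5, day 5: 2, day 6: 2, day 7: 5, day 8: 5, day 9: 5, day 10: 0, day 11: 0.
Peak is 14.

14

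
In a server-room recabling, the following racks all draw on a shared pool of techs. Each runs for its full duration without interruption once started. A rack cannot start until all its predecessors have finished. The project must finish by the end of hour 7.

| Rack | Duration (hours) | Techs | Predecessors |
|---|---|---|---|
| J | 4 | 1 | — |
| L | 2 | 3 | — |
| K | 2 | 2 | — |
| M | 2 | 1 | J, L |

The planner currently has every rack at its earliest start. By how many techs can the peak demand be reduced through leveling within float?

Early-start peak: h1:6  h2:6  h3:1  h4:1  h5:1  h6:1  h7:0 ⇒ 6.
Leveled (J@1, L@1, K@3, M@5): h1:4  h2:4  h3:3  h4:3  h5:1  h6:1  h7:0 ⇒ 4.
Reduction 6 − 4 = 2.

2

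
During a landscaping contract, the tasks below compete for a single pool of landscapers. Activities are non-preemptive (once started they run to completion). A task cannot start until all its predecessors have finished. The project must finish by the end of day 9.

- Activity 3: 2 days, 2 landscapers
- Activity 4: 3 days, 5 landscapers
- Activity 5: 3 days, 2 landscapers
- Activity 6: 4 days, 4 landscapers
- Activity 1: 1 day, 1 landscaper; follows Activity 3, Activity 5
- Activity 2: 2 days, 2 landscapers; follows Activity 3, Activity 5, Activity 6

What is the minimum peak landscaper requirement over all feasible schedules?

7

Early-start (Activity 3@1, Activity 4@1, Activity 5@1, Activity 6@1, Activity 1@4, Activity 2@5) gives peak 13: d1:13  d2:13  d3:11  d4:5  d5:2  d6:2  d7:0  d8:0  d9:0.
Shift Activity 5→3, Activity 6→4, Activity 1→6, Activity 2→8.
Schedule Activity 3@1, Activity 4@1, Activity 5@3, Activity 6@4, Activity 1@6, Activity 2@8: d1:7  d2:7  d3:7  d4:6  d5:6  d6:5  d7:4  d8:2  d9:2 — peak 7.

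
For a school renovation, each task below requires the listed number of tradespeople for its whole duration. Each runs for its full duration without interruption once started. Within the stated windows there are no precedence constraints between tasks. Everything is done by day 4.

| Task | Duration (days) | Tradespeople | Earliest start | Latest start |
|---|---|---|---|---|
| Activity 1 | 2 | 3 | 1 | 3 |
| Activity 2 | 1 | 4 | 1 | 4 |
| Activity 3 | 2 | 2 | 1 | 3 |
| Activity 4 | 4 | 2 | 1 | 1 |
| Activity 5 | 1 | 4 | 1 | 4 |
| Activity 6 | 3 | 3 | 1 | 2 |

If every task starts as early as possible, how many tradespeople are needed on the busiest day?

Early-start schedule: Activity 1@1, Activity 2@1, Activity 3@1, Activity 4@1, Activity 5@1, Activity 6@1.
Load per day: day 1: 18, day 2: 10, day 3: 5, day 4: 2.
Peak is 18.

18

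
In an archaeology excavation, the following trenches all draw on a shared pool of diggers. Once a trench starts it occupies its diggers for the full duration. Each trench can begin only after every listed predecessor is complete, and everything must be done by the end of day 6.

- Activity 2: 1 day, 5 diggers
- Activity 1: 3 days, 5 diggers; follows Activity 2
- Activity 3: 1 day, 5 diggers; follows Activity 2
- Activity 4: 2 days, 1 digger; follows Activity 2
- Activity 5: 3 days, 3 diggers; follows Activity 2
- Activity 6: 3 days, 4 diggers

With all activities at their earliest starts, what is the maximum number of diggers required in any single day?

18

Early-start schedule: Activity 2@1, Activity 1@2, Activity 3@2, Activity 4@2, Activity 5@2, Activity 6@1.
Load per day: day 1: 9, day 2: 18, day 3: 13, day 4: 8, day 5: 0, day 6: 0.
Peak is 18.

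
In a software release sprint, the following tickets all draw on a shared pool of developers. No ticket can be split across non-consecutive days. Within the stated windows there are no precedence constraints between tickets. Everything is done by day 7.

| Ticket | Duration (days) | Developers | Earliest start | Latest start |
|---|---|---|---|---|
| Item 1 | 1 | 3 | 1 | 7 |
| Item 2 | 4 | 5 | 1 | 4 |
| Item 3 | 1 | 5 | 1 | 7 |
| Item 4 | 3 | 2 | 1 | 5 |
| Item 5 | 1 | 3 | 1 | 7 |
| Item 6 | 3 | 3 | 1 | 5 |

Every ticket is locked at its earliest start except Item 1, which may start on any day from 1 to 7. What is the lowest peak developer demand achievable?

Item 1@1: d1:21  d2:10  d3:10  d4:5  d5:0  d6:0  d7:0 → peak 21
Item 1@2: d1:18  d2:13  d3:10  d4:5  d5:0  d6:0  d7:0 → peak 18
Item 1@3: d1:18  d2:10  d3:13  d4:5  d5:0  d6:0  d7:0 → peak 18
Item 1@4: d1:18  d2:10  d3:10  d4:8  d5:0  d6:0  d7:0 → peak 18
Item 1@5: d1:18  d2:10  d3:10  d4:5  d5:3  d6:0  d7:0 → peak 18
Item 1@6: d1:18  d2:10  d3:10  d4:5  d5:0  d6:3  d7:0 → peak 18
Item 1@7: d1:18  d2:10  d3:10  d4:5  d5:0  d6:0  d7:3 → peak 18
Best is Item 1@2, peak 18.

18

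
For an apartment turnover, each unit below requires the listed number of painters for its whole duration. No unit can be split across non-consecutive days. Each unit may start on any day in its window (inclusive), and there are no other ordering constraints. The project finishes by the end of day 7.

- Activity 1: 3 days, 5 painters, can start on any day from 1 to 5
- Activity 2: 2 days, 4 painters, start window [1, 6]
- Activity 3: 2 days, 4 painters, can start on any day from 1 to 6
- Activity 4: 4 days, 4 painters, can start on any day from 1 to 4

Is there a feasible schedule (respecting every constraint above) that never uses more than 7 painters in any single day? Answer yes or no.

The minimum achievable peak is 8; 7 < 8, so no feasible schedule stays within the cap.

no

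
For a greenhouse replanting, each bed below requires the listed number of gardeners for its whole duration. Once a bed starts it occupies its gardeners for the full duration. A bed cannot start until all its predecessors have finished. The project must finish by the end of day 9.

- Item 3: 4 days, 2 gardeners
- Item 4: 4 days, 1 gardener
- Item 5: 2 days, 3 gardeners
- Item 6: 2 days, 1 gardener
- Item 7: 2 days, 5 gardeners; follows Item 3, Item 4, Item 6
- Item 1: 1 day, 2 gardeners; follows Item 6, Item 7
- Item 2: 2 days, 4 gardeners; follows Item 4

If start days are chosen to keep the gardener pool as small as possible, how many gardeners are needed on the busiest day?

Early-start (Item 3@1, Item 4@1, Item 5@1, Item 6@1, Item 7@5, Item 1@7, Item 2@5) gives peak 9: d1:7  d2:7  d3:3  d4:3  d5:9  d6:9  d7:2  d8:0  d9:0.
Shift Item 6→3, Item 2→7.
Schedule Item 3@1, Item 4@1, Item 5@1, Item 6@3, Item 7@5, Item 1@7, Item 2@7: d1:6  d2:6  d3:4  d4:4  d5:5  d6:5  d7:6  d8:4  d9:0 — peak 6.

6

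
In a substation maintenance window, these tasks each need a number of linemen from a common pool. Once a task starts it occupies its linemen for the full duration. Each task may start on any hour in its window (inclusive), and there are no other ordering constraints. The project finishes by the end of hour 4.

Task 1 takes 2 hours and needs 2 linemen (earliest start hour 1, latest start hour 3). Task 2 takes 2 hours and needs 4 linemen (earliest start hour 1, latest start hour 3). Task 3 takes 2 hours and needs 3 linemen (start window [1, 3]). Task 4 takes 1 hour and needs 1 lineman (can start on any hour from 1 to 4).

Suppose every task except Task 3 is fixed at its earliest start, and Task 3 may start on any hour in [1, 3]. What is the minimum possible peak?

7

Task 3@1: h1:10  h2:9  h3:0  h4:0 → peak 10
Task 3@2: h1:7  h2:9  h3:3  h4:0 → peak 9
Task 3@3: h1:7  h2:6  h3:3  h4:3 → peak 7
Best is Task 3@3, peak 7.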